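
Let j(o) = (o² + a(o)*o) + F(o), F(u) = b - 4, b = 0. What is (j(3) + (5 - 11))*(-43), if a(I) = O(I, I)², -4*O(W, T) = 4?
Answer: -86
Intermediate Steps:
O(W, T) = -1 (O(W, T) = -¼*4 = -1)
F(u) = -4 (F(u) = 0 - 4 = -4)
a(I) = 1 (a(I) = (-1)² = 1)
j(o) = -4 + o + o² (j(o) = (o² + 1*o) - 4 = (o² + o) - 4 = (o + o²) - 4 = -4 + o + o²)
(j(3) + (5 - 11))*(-43) = ((-4 + 3 + 3²) + (5 - 11))*(-43) = ((-4 + 3 + 9) - 6)*(-43) = (8 - 6)*(-43) = 2*(-43) = -86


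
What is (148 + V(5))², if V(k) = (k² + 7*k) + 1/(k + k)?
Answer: 4330561/100 ≈ 43306.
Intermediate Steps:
V(k) = k² + 1/(2*k) + 7*k (V(k) = (k² + 7*k) + 1/(2*k) = k² + 1/(2*k) + 7*k)
(148 + V(5))² = (148 + (5² + (½)/5 + 7*5))² = (148 + (25 + (½)*(⅕) + 35))² = (148 + (25 + ⅒ + 35))² = (148 + 601/10)² = (2081/10)² = 4330561/100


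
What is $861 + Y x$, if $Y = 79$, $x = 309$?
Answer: $25272$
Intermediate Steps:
$861 + Y x = 861 + 79 \cdot 309 = 861 + 24411 = 25272$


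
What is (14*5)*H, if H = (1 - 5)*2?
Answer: -560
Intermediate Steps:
H = -8 (H = -4*2 = -8)
(14*5)*H = (14*5)*(-8) = 70*(-8) = -560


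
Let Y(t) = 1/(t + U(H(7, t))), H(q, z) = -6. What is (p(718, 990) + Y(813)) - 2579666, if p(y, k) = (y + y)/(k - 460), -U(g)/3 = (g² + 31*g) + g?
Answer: -875705398667/339465 ≈ -2.5797e+6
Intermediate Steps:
U(g) = -96*g - 3*g² (U(g) = -3*((g² + 31*g) + g) = -3*(g² + 32*g) = -96*g - 3*g²)
p(y, k) = 2*y/(-460 + k) (p(y, k) = (2*y)/(-460 + k) = 2*y/(-460 + k))
Y(t) = 1/(468 + t) (Y(t) = 1/(t - 3*(-6)*(32 - 6)) = 1/(t - 3*(-6)*26) = 1/(t + 468) = 1/(468 + t))
(p(718, 990) + Y(813)) - 2579666 = (2*718/(-460 + 990) + 1/(468 + 813)) - 2579666 = (2*718/530 + 1/1281) - 2579666 = (2*718*(1/530) + 1/1281) - 2579666 = (718/265 + 1/1281) - 2579666 = 920023/339465 - 2579666 = -875705398667/339465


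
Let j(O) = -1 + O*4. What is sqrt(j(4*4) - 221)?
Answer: I*sqrt(158) ≈ 12.57*I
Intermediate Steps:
j(O) = -1 + 4*O
sqrt(j(4*4) - 221) = sqrt((-1 + 4*(4*4)) - 221) = sqrt((-1 + 4*16) - 221) = sqrt((-1 + 64) - 221) = sqrt(63 - 221) = sqrt(-158) = I*sqrt(158)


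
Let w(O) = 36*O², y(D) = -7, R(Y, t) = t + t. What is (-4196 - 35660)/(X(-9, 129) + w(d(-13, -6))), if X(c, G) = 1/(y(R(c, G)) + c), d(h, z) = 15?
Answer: -637696/129599 ≈ -4.9205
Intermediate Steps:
R(Y, t) = 2*t
X(c, G) = 1/(-7 + c)
(-4196 - 35660)/(X(-9, 129) + w(d(-13, -6))) = (-4196 - 35660)/(1/(-7 - 9) + 36*15²) = -39856/(1/(-16) + 36*225) = -39856/(-1/16 + 8100) = -39856/129599/16 = -39856*16/129599 = -637696/129599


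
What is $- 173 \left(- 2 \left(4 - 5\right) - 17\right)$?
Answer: $2595$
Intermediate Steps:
$- 173 \left(- 2 \left(4 - 5\right) - 17\right) = - 173 \left(\left(-2\right) \left(-1\right) - 17\right) = - 173 \left(2 - 17\right) = \left(-173\right) \left(-15\right) = 2595$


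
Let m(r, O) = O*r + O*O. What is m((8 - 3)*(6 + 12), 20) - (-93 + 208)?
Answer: 2085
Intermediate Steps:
m(r, O) = O² + O*r (m(r, O) = O*r + O² = O² + O*r)
m((8 - 3)*(6 + 12), 20) - (-93 + 208) = 20*(20 + (8 - 3)*(6 + 12)) - (-93 + 208) = 20*(20 + 5*18) - 1*115 = 20*(20 + 90) - 115 = 20*110 - 115 = 2200 - 115 = 2085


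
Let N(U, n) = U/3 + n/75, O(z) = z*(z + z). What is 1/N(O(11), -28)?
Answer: 75/6022 ≈ 0.012454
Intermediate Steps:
O(z) = 2*z**2 (O(z) = z*(2*z) = 2*z**2)
N(U, n) = U/3 + n/75 (N(U, n) = U*(1/3) + n*(1/75) = U/3 + n/75)
1/N(O(11), -28) = 1/((2*11**2)/3 + (1/75)*(-28)) = 1/((2*121)/3 - 28/75) = 1/((1/3)*242 - 28/75) = 1/(242/3 - 28/75) = 1/(6022/75) = 75/6022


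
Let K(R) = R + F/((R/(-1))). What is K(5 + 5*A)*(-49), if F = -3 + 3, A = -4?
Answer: 735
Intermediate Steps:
F = 0
K(R) = R (K(R) = R + 0/((R/(-1))) = R + 0/((R*(-1))) = R + 0/((-R)) = R + 0*(-1/R) = R + 0 = R)
K(5 + 5*A)*(-49) = (5 + 5*(-4))*(-49) = (5 - 20)*(-49) = -15*(-49) = 735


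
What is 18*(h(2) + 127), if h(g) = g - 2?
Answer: 2286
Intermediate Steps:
h(g) = -2 + g
18*(h(2) + 127) = 18*((-2 + 2) + 127) = 18*(0 + 127) = 18*127 = 2286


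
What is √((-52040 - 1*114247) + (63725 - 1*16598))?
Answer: 6*I*√3310 ≈ 345.2*I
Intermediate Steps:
√((-52040 - 1*114247) + (63725 - 1*16598)) = √((-52040 - 114247) + (63725 - 16598)) = √(-166287 + 47127) = √(-119160) = 6*I*√3310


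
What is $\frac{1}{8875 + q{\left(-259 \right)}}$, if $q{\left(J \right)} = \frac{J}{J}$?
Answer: $\frac{1}{8876} \approx 0.00011266$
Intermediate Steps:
$q{\left(J \right)} = 1$
$\frac{1}{8875 + q{\left(-259 \right)}} = \frac{1}{8875 + 1} = \frac{1}{8876}$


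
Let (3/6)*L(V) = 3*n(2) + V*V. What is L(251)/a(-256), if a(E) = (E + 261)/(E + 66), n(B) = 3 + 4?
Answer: -4789672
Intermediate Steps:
n(B) = 7
a(E) = (261 + E)/(66 + E)
L(V) = 42 + 2*V**2 (L(V) = 2*(3*7 + V*V) = 2*(21 + V**2) = 42 + 2*V**2)
L(251)/a(-256) = (42 + 2*251**2)/(((261 - 256)/(66 - 256))) = (42 + 2*63001)/((5/(-190))) = (42 + 126002)/((-1/190*5)) = 126044/(-1/38) = 126044*(-38) = -4789672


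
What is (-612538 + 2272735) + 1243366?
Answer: 2903563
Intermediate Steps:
(-612538 + 2272735) + 1243366 = 1660197 + 1243366 = 2903563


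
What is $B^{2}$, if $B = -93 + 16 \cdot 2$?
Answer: $3721$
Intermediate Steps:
$B = -61$ ($B = -93 + 32 = -61$)
$B^{2} = \left(-61\right)^{2} = 3721$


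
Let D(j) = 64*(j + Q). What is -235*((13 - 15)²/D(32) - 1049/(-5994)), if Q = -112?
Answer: -31413061/767232 ≈ -40.943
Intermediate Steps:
D(j) = -7168 + 64*j (D(j) = 64*(j - 112) = 64*(-112 + j) = -7168 + 64*j)
-235*((13 - 15)²/D(32) - 1049/(-5994)) = -235*((13 - 15)²/(-7168 + 64*32) - 1049/(-5994)) = -235*((-2)²/(-7168 + 2048) - 1049*(-1/5994)) = -235*(4/(-5120) + 1049/5994) = -235*(4*(-1/5120) + 1049/5994) = -235*(-1/1280 + 1049/5994) = -235*668363/3836160 = -31413061/767232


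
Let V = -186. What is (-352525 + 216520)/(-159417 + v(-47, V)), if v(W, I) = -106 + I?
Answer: 136005/159709 ≈ 0.85158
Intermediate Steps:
(-352525 + 216520)/(-159417 + v(-47, V)) = (-352525 + 216520)/(-159417 + (-106 - 186)) = -136005/(-159417 - 292) = -136005/(-159709) = -136005*(-1/159709) = 136005/159709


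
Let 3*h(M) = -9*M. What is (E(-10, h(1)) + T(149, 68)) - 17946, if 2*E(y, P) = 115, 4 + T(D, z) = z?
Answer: -35649/2 ≈ -17825.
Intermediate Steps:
T(D, z) = -4 + z
h(M) = -3*M (h(M) = (-9*M)/3 = -3*M)
E(y, P) = 115/2 (E(y, P) = (1/2)*115 = 115/2)
(E(-10, h(1)) + T(149, 68)) - 17946 = (115/2 + (-4 + 68)) - 17946 = (115/2 + 64) - 17946 = 243/2 - 17946 = -35649/2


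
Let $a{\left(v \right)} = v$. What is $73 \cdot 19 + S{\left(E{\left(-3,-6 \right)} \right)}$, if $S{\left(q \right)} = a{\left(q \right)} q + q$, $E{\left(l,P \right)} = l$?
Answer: $1393$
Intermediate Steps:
$S{\left(q \right)} = q + q^{2}$ ($S{\left(q \right)} = q q + q = q^{2} + q = q + q^{2}$)
$73 \cdot 19 + S{\left(E{\left(-3,-6 \right)} \right)} = 73 \cdot 19 - 3 \left(1 - 3\right) = 1387 - -6 = 1387 + 6 = 1393$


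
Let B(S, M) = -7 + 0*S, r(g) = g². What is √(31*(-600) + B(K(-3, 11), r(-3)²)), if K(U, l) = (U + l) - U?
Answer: I*√18607 ≈ 136.41*I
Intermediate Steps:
K(U, l) = l
B(S, M) = -7 (B(S, M) = -7 + 0 = -7)
√(31*(-600) + B(K(-3, 11), r(-3)²)) = √(31*(-600) - 7) = √(-18600 - 7) = √(-18607) = I*√18607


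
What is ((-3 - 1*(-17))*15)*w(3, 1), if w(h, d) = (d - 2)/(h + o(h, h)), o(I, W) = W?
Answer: -35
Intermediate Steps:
w(h, d) = (-2 + d)/(2*h) (w(h, d) = (d - 2)/(h + h) = (-2 + d)/((2*h)) = (-2 + d)*(1/(2*h)) = (-2 + d)/(2*h))
((-3 - 1*(-17))*15)*w(3, 1) = ((-3 - 1*(-17))*15)*((½)*(-2 + 1)/3) = ((-3 + 17)*15)*((½)*(⅓)*(-1)) = (14*15)*(-⅙) = 210*(-⅙) = -35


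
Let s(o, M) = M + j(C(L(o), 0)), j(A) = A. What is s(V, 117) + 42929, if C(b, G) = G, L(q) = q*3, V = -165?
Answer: 43046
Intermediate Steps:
L(q) = 3*q
s(o, M) = M (s(o, M) = M + 0 = M)
s(V, 117) + 42929 = 117 + 42929 = 43046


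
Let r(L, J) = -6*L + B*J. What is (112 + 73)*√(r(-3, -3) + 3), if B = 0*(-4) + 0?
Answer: 185*√21 ≈ 847.78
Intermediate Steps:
B = 0 (B = 0 + 0 = 0)
r(L, J) = -6*L (r(L, J) = -6*L + 0*J = -6*L + 0 = -6*L)
(112 + 73)*√(r(-3, -3) + 3) = (112 + 73)*√(-6*(-3) + 3) = 185*√(18 + 3) = 185*√21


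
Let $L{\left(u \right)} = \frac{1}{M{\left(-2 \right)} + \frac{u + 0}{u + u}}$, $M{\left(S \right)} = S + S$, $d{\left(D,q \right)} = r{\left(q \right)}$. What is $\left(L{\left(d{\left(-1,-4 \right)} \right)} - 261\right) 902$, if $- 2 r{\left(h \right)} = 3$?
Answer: $- \frac{1649758}{7} \approx -2.3568 \cdot 10^{5}$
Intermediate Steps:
$r{\left(h \right)} = - \frac{3}{2}$ ($r{\left(h \right)} = \left(- \frac{1}{2}\right) 3 = - \frac{3}{2}$)
$d{\left(D,q \right)} = - \frac{3}{2}$
$M{\left(S \right)} = 2 S$
$L{\left(u \right)} = - \frac{2}{7}$ ($L{\left(u \right)} = \frac{1}{2 \left(-2\right) + \frac{u + 0}{u + u}} = \frac{1}{-4 + \frac{u}{2 u}} = \frac{1}{-4 + u \frac{1}{2 u}} = \frac{1}{-4 + \frac{1}{2}} = \frac{1}{- \frac{7}{2}} = - \frac{2}{7}$)
$\left(L{\left(d{\left(-1,-4 \right)} \right)} - 261\right) 902 = \left(- \frac{2}{7} - 261\right) 902 = \left(- \frac{1829}{7}\right) 902 = - \frac{1649758}{7}$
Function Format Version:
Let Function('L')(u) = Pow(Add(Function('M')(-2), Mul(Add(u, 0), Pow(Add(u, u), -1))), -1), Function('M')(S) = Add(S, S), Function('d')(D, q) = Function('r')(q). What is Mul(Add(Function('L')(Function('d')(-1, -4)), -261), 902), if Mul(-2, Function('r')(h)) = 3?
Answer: Rational(-1649758, 7) ≈ -2.3568e+5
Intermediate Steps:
Function('r')(h) = Rational(-3, 2) (Function('r')(h) = Mul(Rational(-1, 2), 3) = Rational(-3, 2))
Function('d')(D, q) = Rational(-3, 2)
Function('M')(S) = Mul(2, S)
Function('L')(u) = Rational(-2, 7) (Function('L')(u) = Pow(Add(Mul(2, -2), Mul(Add(u, 0), Pow(Add(u, u), -1))), -1) = Pow(Add(-4, Mul(u, Pow(Mul(2, u), -1))), -1) = Pow(Add(-4, Mul(u, Mul(Rational(1, 2), Pow(u, -1)))), -1) = Pow(Add(-4, Rational(1, 2)), -1) = Pow(Rational(-7, 2), -1) = Rational(-2, 7))
Mul(Add(Function('L')(Function('d')(-1, -4)), -261), 902) = Mul(Add(Rational(-2, 7), -261), 902) = Mul(Rational(-1829, 7), 902) = Rational(-1649758, 7)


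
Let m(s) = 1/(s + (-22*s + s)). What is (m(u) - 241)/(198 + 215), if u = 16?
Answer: -77121/132160 ≈ -0.58354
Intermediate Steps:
m(s) = -1/(20*s) (m(s) = 1/(s - 21*s) = 1/(-20*s) = -1/(20*s))
(m(u) - 241)/(198 + 215) = (-1/20/16 - 241)/(198 + 215) = (-1/20*1/16 - 241)/413 = (-1/320 - 241)*(1/413) = -77121/320*1/413 = -77121/132160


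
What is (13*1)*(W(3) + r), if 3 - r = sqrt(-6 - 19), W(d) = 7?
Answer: 130 - 65*I ≈ 130.0 - 65.0*I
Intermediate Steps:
r = 3 - 5*I (r = 3 - sqrt(-6 - 19) = 3 - sqrt(-25) = 3 - 5*I ≈ 3.0 - 5.0*I)
(13*1)*(W(3) + r) = (13*1)*(7 + (3 - 5*I)) = 13*(10 - 5*I) = 130 - 65*I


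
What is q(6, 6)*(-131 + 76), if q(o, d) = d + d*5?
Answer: -1980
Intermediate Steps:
q(o, d) = 6*d (q(o, d) = d + 5*d = 6*d)
q(6, 6)*(-131 + 76) = (6*6)*(-131 + 76) = 36*(-55) = -1980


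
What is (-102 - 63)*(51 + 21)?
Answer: -11880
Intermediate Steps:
(-102 - 63)*(51 + 21) = -165*72 = -11880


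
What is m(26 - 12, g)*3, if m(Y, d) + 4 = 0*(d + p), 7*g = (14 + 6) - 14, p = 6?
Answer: -12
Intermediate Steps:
g = 6/7 (g = ((14 + 6) - 14)/7 = (20 - 14)/7 = (⅐)*6 = 6/7 ≈ 0.85714)
m(Y, d) = -4 (m(Y, d) = -4 + 0*(d + 6) = -4 + 0*(6 + d) = -4 + 0 = -4)
m(26 - 12, g)*3 = -4*3 = -12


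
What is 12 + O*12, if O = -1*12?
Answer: -132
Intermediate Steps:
O = -12
12 + O*12 = 12 - 12*12 = 12 - 144 = -132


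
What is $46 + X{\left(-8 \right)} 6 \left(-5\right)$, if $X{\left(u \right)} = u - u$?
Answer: $46$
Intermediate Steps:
$X{\left(u \right)} = 0$
$46 + X{\left(-8 \right)} 6 \left(-5\right) = 46 + 0 \cdot 6 \left(-5\right) = 46 + 0 \left(-30\right) = 46 + 0 = 46$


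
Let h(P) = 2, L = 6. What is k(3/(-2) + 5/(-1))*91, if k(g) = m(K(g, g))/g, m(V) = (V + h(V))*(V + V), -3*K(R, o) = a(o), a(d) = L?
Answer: 0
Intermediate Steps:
a(d) = 6
K(R, o) = -2 (K(R, o) = -1/3*6 = -2)
m(V) = 2*V*(2 + V) (m(V) = (V + 2)*(V + V) = (2 + V)*(2*V) = 2*V*(2 + V))
k(g) = 0 (k(g) = (2*(-2)*(2 - 2))/g = (2*(-2)*0)/g = 0/g = 0)
k(3/(-2) + 5/(-1))*91 = 0*91 = 0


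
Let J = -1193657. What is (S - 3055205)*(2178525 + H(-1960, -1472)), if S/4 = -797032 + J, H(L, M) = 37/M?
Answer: -35332273525972243/1472 ≈ -2.4003e+13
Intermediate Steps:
S = -7962756 (S = 4*(-797032 - 1193657) = 4*(-1990689) = -7962756)
(S - 3055205)*(2178525 + H(-1960, -1472)) = (-7962756 - 3055205)*(2178525 + 37/(-1472)) = -11017961*(2178525 + 37*(-1/1472)) = -11017961*(2178525 - 37/1472) = -11017961*3206788763/1472 = -35332273525972243/1472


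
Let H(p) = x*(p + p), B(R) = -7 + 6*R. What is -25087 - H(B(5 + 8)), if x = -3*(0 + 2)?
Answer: -24235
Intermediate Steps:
x = -6 (x = -3*2 = -6)
H(p) = -12*p (H(p) = -6*(p + p) = -12*p)
-25087 - H(B(5 + 8)) = -25087 - (-12)*(-7 + 6*(5 + 8)) = -25087 - (-12)*(-7 + 6*13) = -25087 - (-12)*(-7 + 78) = -25087 - (-12)*71 = -25087 - 1*(-852) = -25087 + 852 = -24235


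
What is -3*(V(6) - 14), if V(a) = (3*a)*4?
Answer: -174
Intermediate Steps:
V(a) = 12*a
-3*(V(6) - 14) = -3*(12*6 - 14) = -3*(72 - 14) = -3*58 = -174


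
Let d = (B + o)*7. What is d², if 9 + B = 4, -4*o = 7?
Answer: 35721/16 ≈ 2232.6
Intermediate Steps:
o = -7/4 (o = -¼*7 = -7/4 ≈ -1.7500)
B = -5 (B = -9 + 4 = -5)
d = -189/4 (d = (-5 - 7/4)*7 = -27/4*7 = -189/4 ≈ -47.250)
d² = (-189/4)² = 35721/16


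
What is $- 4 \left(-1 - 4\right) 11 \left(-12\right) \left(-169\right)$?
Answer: $446160$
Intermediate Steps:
$- 4 \left(-1 - 4\right) 11 \left(-12\right) \left(-169\right) = \left(-4\right) \left(-5\right) 11 \left(-12\right) \left(-169\right) = 20 \cdot 11 \left(-12\right) \left(-169\right) = 220 \left(-12\right) \left(-169\right) = \left(-2640\right) \left(-169\right) = 446160$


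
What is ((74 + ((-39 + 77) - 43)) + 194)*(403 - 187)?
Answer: 56808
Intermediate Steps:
((74 + ((-39 + 77) - 43)) + 194)*(403 - 187) = ((74 + (38 - 43)) + 194)*216 = ((74 - 5) + 194)*216 = (69 + 194)*216 = 263*216 = 56808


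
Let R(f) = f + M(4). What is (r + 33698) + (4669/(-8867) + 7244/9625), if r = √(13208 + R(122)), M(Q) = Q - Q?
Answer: 2875970891173/85344875 + √13330 ≈ 33814.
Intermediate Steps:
M(Q) = 0
R(f) = f (R(f) = f + 0 = f)
r = √13330 (r = √(13208 + 122) = √13330 ≈ 115.46)
(r + 33698) + (4669/(-8867) + 7244/9625) = (√13330 + 33698) + (4669/(-8867) + 7244/9625) = (33698 + √13330) + (4669*(-1/8867) + 7244*(1/9625)) = (33698 + √13330) + (-4669/8867 + 7244/9625) = (33698 + √13330) + 19293423/85344875 = 2875970891173/85344875 + √13330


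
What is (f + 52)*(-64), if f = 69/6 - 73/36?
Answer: -35408/9 ≈ -3934.2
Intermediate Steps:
f = 341/36 (f = 69*(⅙) - 73*1/36 = 23/2 - 73/36 = 341/36 ≈ 9.4722)
(f + 52)*(-64) = (341/36 + 52)*(-64) = (2213/36)*(-64) = -35408/9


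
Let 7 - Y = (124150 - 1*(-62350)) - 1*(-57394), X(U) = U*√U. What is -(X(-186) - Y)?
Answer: -243887 + 186*I*√186 ≈ -2.4389e+5 + 2536.7*I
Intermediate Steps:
X(U) = U^(3/2)
Y = -243887 (Y = 7 - ((124150 - 1*(-62350)) - 1*(-57394)) = 7 - ((124150 + 62350) + 57394) = 7 - (186500 + 57394) = 7 - 1*243894 = 7 - 243894 = -243887)
-(X(-186) - Y) = -((-186)^(3/2) - 1*(-243887)) = -(-186*I*√186 + 243887) = -(243887 - 186*I*√186) = -243887 + 186*I*√186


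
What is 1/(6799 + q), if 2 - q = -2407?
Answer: 1/9208 ≈ 0.00010860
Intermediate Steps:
q = 2409 (q = 2 - 1*(-2407) = 2 + 2407 = 2409)
1/(6799 + q) = 1/(6799 + 2409) = 1/9208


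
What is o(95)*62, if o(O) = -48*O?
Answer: -282720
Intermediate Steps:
o(95)*62 = -48*95*62 = -4560*62 = -282720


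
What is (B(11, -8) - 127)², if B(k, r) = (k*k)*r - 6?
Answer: 1212201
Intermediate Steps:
B(k, r) = -6 + r*k² (B(k, r) = k²*r - 6 = r*k² - 6 = -6 + r*k²)
(B(11, -8) - 127)² = ((-6 - 8*11²) - 127)² = ((-6 - 8*121) - 127)² = ((-6 - 968) - 127)² = (-974 - 127)² = (-1101)² = 1212201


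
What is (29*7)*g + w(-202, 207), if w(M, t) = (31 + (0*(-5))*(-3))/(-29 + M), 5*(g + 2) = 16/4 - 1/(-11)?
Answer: -55450/231 ≈ -240.04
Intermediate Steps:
g = -13/11 (g = -2 + (16/4 - 1/(-11))/5 = -2 + (16*(¼) - 1*(-1/11))/5 = -2 + (4 + 1/11)/5 = -2 + (⅕)*(45/11) = -2 + 9/11 = -13/11 ≈ -1.1818)
w(M, t) = 31/(-29 + M) (w(M, t) = (31 + 0*(-3))/(-29 + M) = (31 + 0)/(-29 + M) = 31/(-29 + M))
(29*7)*g + w(-202, 207) = (29*7)*(-13/11) + 31/(-29 - 202) = 203*(-13/11) + 31/(-231) = -2639/11 + 31*(-1/231) = -2639/11 - 31/231 = -55450/231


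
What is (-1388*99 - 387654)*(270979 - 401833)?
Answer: 68706986364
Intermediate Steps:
(-1388*99 - 387654)*(270979 - 401833) = (-137412 - 387654)*(-130854) = -525066*(-130854) = 68706986364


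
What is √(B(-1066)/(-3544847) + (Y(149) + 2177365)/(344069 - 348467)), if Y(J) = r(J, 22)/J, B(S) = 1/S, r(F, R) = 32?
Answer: 4*I*√11858465018975999246786041459563/619064930123601 ≈ 22.25*I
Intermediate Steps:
Y(J) = 32/J
√(B(-1066)/(-3544847) + (Y(149) + 2177365)/(344069 - 348467)) = √(1/(-1066*(-3544847)) + (32/149 + 2177365)/(344069 - 348467)) = √(-1/1066*(-1/3544847) + (32*(1/149) + 2177365)/(-4398)) = √(1/3778806902 + (32/149 + 2177365)*(-1/4398)) = √(1/3778806902 + (324427417/149)*(-1/4398)) = √(1/3778806902 - 324427417/655302) = √(-306487140639244208/619064930123601) = 4*I*√11858465018975999246786041459563/619064930123601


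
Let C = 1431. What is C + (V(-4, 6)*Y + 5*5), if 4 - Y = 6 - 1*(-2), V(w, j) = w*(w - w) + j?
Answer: 1432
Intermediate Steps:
V(w, j) = j (V(w, j) = w*0 + j = 0 + j = j)
Y = -4 (Y = 4 - (6 - 1*(-2)) = 4 - (6 + 2) = 4 - 1*8 = 4 - 8 = -4)
C + (V(-4, 6)*Y + 5*5) = 1431 + (6*(-4) + 5*5) = 1431 + (-24 + 25) = 1431 + 1 = 1432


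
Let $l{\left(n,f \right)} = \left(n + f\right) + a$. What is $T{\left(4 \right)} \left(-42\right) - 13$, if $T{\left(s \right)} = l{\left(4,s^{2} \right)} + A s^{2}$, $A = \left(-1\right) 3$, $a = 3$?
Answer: $1037$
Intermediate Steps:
$l{\left(n,f \right)} = 3 + f + n$ ($l{\left(n,f \right)} = \left(n + f\right) + 3 = \left(f + n\right) + 3 = 3 + f + n$)
$A = -3$
$T{\left(s \right)} = 7 - 2 s^{2}$ ($T{\left(s \right)} = \left(3 + s^{2} + 4\right) - 3 s^{2} = \left(7 + s^{2}\right) - 3 s^{2} = 7 - 2 s^{2}$)
$T{\left(4 \right)} \left(-42\right) - 13 = \left(7 - 2 \cdot 4^{2}\right) \left(-42\right) - 13 = \left(7 - 32\right) \left(-42\right) - 13 = \left(-25\right) \left(-42\right) - 13 = 1050 - 13 = 1037$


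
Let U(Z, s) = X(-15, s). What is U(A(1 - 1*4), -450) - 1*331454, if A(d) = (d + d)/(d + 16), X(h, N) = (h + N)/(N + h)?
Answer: -331453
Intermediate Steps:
X(h, N) = 1 (X(h, N) = (N + h)/(N + h) = 1)
A(d) = 2*d/(16 + d) (A(d) = (2*d)/(16 + d) = 2*d/(16 + d))
U(Z, s) = 1
U(A(1 - 1*4), -450) - 1*331454 = 1 - 1*331454 = 1 - 331454 = -331453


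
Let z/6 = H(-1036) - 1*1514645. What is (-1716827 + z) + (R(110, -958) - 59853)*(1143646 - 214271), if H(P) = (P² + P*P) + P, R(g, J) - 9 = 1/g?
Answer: -1223539689067/22 ≈ -5.5615e+10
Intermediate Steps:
R(g, J) = 9 + 1/g
H(P) = P + 2*P² (H(P) = (P² + P²) + P = 2*P² + P = P + 2*P²)
z = 3785466 (z = 6*(-1036*(1 + 2*(-1036)) - 1*1514645) = 6*(-1036*(1 - 2072) - 1514645) = 6*(-1036*(-2071) - 1514645) = 6*(2145556 - 1514645) = 6*630911 = 3785466)
(-1716827 + z) + (R(110, -958) - 59853)*(1143646 - 214271) = (-1716827 + 3785466) + ((9 + 1/110) - 59853)*(1143646 - 214271) = 2068639 + ((9 + 1/110) - 59853)*929375 = 2068639 + (991/110 - 59853)*929375 = 2068639 - 6582839/110*929375 = 2068639 - 1223585199125/22 = -1223539689067/22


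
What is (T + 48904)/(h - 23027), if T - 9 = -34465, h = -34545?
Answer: -3612/14393 ≈ -0.25096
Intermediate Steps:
T = -34456 (T = 9 - 34465 = -34456)
(T + 48904)/(h - 23027) = (-34456 + 48904)/(-34545 - 23027) = 14448/(-57572) = 14448*(-1/57572) = -3612/14393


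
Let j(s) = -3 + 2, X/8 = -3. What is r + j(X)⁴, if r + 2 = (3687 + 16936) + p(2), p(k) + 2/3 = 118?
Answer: 62218/3 ≈ 20739.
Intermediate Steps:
p(k) = 352/3 (p(k) = -⅔ + 118 = 352/3)
X = -24 (X = 8*(-3) = -24)
j(s) = -1
r = 62215/3 (r = -2 + ((3687 + 16936) + 352/3) = -2 + (20623 + 352/3) = -2 + 62221/3 = 62215/3 ≈ 20738.)
r + j(X)⁴ = 62215/3 + (-1)⁴ = 62215/3 + 1 = 62218/3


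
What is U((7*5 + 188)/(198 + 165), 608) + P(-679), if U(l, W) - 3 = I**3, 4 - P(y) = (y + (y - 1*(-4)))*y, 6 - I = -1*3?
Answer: -918630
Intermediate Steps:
I = 9 (I = 6 - (-1)*3 = 6 - 1*(-3) = 6 + 3 = 9)
P(y) = 4 - y*(4 + 2*y) (P(y) = 4 - (y + (y - 1*(-4)))*y = 4 - (y + (y + 4))*y = 4 - (y + (4 + y))*y = 4 - (4 + 2*y)*y = 4 - y*(4 + 2*y))
U(l, W) = 732 (U(l, W) = 3 + 9**3 = 3 + 729 = 732)
U((7*5 + 188)/(198 + 165), 608) + P(-679) = 732 + (4 - 4*(-679) - 2*(-679)**2) = 732 + (4 + 2716 - 2*461041) = 732 + (4 + 2716 - 922082) = 732 - 919362 = -918630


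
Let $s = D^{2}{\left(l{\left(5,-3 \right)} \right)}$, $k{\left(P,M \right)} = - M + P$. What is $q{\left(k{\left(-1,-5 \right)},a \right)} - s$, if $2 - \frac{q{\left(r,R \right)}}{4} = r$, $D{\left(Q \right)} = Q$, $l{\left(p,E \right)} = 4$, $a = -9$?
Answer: $-24$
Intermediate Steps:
$k{\left(P,M \right)} = P - M$
$s = 16$ ($s = 4^{2} = 16$)
$q{\left(r,R \right)} = 8 - 4 r$
$q{\left(k{\left(-1,-5 \right)},a \right)} - s = \left(8 - 4 \left(-1 - -5\right)\right) - 16 = \left(8 - 4 \left(-1 + 5\right)\right) - 16 = \left(8 - 16\right) - 16 = -8 - 16 = -24$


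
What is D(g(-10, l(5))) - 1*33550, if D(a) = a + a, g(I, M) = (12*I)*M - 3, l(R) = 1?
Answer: -33796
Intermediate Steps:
g(I, M) = -3 + 12*I*M (g(I, M) = 12*I*M - 3 = -3 + 12*I*M)
D(a) = 2*a
D(g(-10, l(5))) - 1*33550 = 2*(-3 + 12*(-10)*1) - 1*33550 = 2*(-3 - 120) - 33550 = 2*(-123) - 33550 = -246 - 33550 = -33796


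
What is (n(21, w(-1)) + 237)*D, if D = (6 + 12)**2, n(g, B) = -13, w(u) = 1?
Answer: 72576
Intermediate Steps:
D = 324 (D = 18**2 = 324)
(n(21, w(-1)) + 237)*D = (-13 + 237)*324 = 224*324 = 72576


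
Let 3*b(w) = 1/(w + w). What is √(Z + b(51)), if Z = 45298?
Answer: √471280426/102 ≈ 212.83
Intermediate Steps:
b(w) = 1/(6*w) (b(w) = 1/(3*(w + w)) = 1/(3*((2*w))) = (1/(2*w))/3 = 1/(6*w))
√(Z + b(51)) = √(45298 + (⅙)/51) = √(45298 + (⅙)*(1/51)) = √(45298 + 1/306) = √(13861189/306) = √471280426/102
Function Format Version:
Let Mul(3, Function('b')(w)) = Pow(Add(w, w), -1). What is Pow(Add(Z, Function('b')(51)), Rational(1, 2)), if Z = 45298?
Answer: Mul(Rational(1, 102), Pow(471280426, Rational(1, 2))) ≈ 212.83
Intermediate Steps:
Function('b')(w) = Mul(Rational(1, 6), Pow(w, -1)) (Function('b')(w) = Mul(Rational(1, 3), Pow(Add(w, w), -1)) = Mul(Rational(1, 3), Pow(Mul(2, w), -1)) = Mul(Rational(1, 3), Mul(Rational(1, 2), Pow(w, -1))) = Mul(Rational(1, 6), Pow(w, -1)))
Pow(Add(Z, Function('b')(51)), Rational(1, 2)) = Pow(Add(45298, Mul(Rational(1, 6), Pow(51, -1))), Rational(1, 2)) = Pow(Add(45298, Mul(Rational(1, 6), Rational(1, 51))), Rational(1, 2)) = Pow(Add(45298, Rational(1, 306)), Rational(1, 2)) = Pow(Rational(13861189, 306), Rational(1, 2)) = Mul(Rational(1, 102), Pow(471280426, Rational(1, 2)))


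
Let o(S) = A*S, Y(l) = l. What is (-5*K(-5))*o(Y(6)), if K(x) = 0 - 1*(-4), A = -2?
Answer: 240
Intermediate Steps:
K(x) = 4 (K(x) = 0 + 4 = 4)
o(S) = -2*S
(-5*K(-5))*o(Y(6)) = (-5*4)*(-2*6) = -20*(-12) = 240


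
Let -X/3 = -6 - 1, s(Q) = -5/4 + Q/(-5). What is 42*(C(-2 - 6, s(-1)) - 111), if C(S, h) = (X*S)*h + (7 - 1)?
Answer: 14994/5 ≈ 2998.8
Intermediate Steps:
s(Q) = -5/4 - Q/5 (s(Q) = -5*¼ + Q*(-⅕) = -5/4 - Q/5)
X = 21 (X = -3*(-6 - 1) = -3*(-7) = 21)
C(S, h) = 6 + 21*S*h (C(S, h) = (21*S)*h + (7 - 1) = 21*S*h + 6 = 6 + 21*S*h)
42*(C(-2 - 6, s(-1)) - 111) = 42*((6 + 21*(-2 - 6)*(-5/4 - ⅕*(-1))) - 111) = 42*((6 + 21*(-8)*(-5/4 + ⅕)) - 111) = 42*((6 + 21*(-8)*(-21/20)) - 111) = 42*((6 + 882/5) - 111) = 42*(912/5 - 111) = 42*(357/5) = 14994/5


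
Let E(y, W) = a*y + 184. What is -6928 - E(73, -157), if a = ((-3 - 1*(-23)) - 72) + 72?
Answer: -8572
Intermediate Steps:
a = 20 (a = ((-3 + 23) - 72) + 72 = (20 - 72) + 72 = -52 + 72 = 20)
E(y, W) = 184 + 20*y (E(y, W) = 20*y + 184 = 184 + 20*y)
-6928 - E(73, -157) = -6928 - (184 + 20*73) = -6928 - (184 + 1460) = -6928 - 1*1644 = -6928 - 1644 = -8572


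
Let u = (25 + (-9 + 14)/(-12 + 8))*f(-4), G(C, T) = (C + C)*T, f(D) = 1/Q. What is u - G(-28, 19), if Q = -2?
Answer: 8417/8 ≈ 1052.1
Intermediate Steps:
f(D) = -1/2 (f(D) = 1/(-2) = -1/2)
G(C, T) = 2*C*T (G(C, T) = (2*C)*T = 2*C*T)
u = -95/8 (u = (25 + (-9 + 14)/(-12 + 8))*(-1/2) = (25 + 5/(-4))*(-1/2) = (25 + 5*(-1/4))*(-1/2) = (25 - 5/4)*(-1/2) = (95/4)*(-1/2) = -95/8 ≈ -11.875)
u - G(-28, 19) = -95/8 - 2*(-28)*19 = -95/8 - 1*(-1064) = -95/8 + 1064 = 8417/8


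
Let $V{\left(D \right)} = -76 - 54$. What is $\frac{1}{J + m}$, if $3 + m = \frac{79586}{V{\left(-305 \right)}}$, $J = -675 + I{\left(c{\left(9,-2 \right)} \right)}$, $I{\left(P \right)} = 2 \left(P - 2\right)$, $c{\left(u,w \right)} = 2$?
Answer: $- \frac{5}{6451} \approx -0.00077507$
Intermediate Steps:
$I{\left(P \right)} = -4 + 2 P$ ($I{\left(P \right)} = 2 \left(-2 + P\right) = -4 + 2 P$)
$V{\left(D \right)} = -130$
$J = -675$ ($J = -675 + \left(-4 + 2 \cdot 2\right) = -675 + \left(-4 + 4\right) = -675 + 0 = -675$)
$m = - \frac{3076}{5}$ ($m = -3 + \frac{79586}{-130} = -3 + 79586 \left(- \frac{1}{130}\right) = -3 - \frac{3061}{5} = - \frac{3076}{5} \approx -615.2$)
$\frac{1}{J + m} = \frac{1}{-675 - \frac{3076}{5}} = \frac{1}{- \frac{6451}{5}} = - \frac{5}{6451}$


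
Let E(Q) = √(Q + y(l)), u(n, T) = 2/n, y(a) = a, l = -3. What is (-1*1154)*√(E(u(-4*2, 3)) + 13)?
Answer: -577*√(52 + 2*I*√13) ≈ -4170.8 - 287.81*I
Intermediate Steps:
E(Q) = √(-3 + Q) (E(Q) = √(Q - 3) = √(-3 + Q))
(-1*1154)*√(E(u(-4*2, 3)) + 13) = (-1*1154)*√(√(-3 + 2/((-4*2))) + 13) = -1154*√(√(-3 + 2/(-8)) + 13) = -1154*√(√(-3 + 2*(-⅛)) + 13) = -1154*√(√(-3 - ¼) + 13) = -1154*√(√(-13/4) + 13) = -1154*√(I*√13/2 + 13) = -1154*√(13 + I*√13/2)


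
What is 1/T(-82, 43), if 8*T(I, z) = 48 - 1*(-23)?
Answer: 8/71 ≈ 0.11268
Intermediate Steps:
T(I, z) = 71/8 (T(I, z) = (48 - 1*(-23))/8 = (48 + 23)/8 = (⅛)*71 = 71/8)
1/T(-82, 43) = 1/(71/8) = 8/71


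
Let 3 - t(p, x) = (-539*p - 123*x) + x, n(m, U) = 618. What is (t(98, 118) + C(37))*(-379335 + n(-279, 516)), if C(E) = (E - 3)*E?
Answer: -25934161443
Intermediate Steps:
t(p, x) = 3 + 122*x + 539*p (t(p, x) = 3 - ((-539*p - 123*x) + x) = 3 - (-539*p - 122*x) = 3 + (122*x + 539*p) = 3 + 122*x + 539*p)
C(E) = E*(-3 + E) (C(E) = (-3 + E)*E = E*(-3 + E))
(t(98, 118) + C(37))*(-379335 + n(-279, 516)) = ((3 + 122*118 + 539*98) + 37*(-3 + 37))*(-379335 + 618) = ((3 + 14396 + 52822) + 37*34)*(-378717) = (67221 + 1258)*(-378717) = 68479*(-378717) = -25934161443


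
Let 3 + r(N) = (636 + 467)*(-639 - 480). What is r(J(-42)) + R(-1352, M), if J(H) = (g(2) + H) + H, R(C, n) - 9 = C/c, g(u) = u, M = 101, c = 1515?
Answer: -1869891617/1515 ≈ -1.2343e+6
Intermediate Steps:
R(C, n) = 9 + C/1515
J(H) = 2 + 2*H (J(H) = (2 + H) + H = 2 + 2*H)
r(N) = -1234260 (r(N) = -3 + (636 + 467)*(-639 - 480) = -3 + 1103*(-1119) = -3 - 1234257 = -1234260)
r(J(-42)) + R(-1352, M) = -1234260 + (9 + (1/1515)*(-1352)) = -1234260 + (9 - 1352/1515) = -1234260 + 12283/1515 = -1869891617/1515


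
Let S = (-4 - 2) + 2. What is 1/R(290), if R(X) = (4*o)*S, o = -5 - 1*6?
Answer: 1/176 ≈ 0.0056818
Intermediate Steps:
o = -11 (o = -5 - 6 = -11)
S = -4 (S = -6 + 2 = -4)
R(X) = 176 (R(X) = (4*(-11))*(-4) = -44*(-4) = 176)
1/R(290) = 1/176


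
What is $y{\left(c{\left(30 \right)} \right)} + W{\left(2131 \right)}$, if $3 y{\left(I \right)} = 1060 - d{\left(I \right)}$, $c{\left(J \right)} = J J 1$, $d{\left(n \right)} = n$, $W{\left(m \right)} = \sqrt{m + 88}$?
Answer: $\frac{160}{3} + \sqrt{2219} \approx 100.44$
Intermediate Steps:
$W{\left(m \right)} = \sqrt{88 + m}$
$c{\left(J \right)} = J^{2}$ ($c{\left(J \right)} = J^{2} \cdot 1 = J^{2}$)
$y{\left(I \right)} = \frac{1060}{3} - \frac{I}{3}$ ($y{\left(I \right)} = \frac{1060 - I}{3} = \frac{1060}{3} - \frac{I}{3}$)
$y{\left(c{\left(30 \right)} \right)} + W{\left(2131 \right)} = \left(\frac{1060}{3} - \frac{30^{2}}{3}\right) + \sqrt{88 + 2131} = \left(\frac{1060}{3} - 300\right) + \sqrt{2219} = \frac{160}{3} + \sqrt{2219}$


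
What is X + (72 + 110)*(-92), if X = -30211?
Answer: -46955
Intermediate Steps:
X + (72 + 110)*(-92) = -30211 + (72 + 110)*(-92) = -30211 + 182*(-92) = -30211 - 16744 = -46955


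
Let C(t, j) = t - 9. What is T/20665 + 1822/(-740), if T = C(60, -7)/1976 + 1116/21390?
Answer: -427797164383/173748840200 ≈ -2.4622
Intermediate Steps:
C(t, j) = -9 + t
T = 17721/227240 (T = (-9 + 60)/1976 + 1116/21390 = 51*(1/1976) + 1116*(1/21390) = 51/1976 + 6/115 = 17721/227240 ≈ 0.077984)
T/20665 + 1822/(-740) = (17721/227240)/20665 + 1822/(-740) = (17721/227240)*(1/20665) + 1822*(-1/740) = 17721/4695914600 - 911/370 = -427797164383/173748840200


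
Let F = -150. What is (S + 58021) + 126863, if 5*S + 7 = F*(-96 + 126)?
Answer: 919913/5 ≈ 1.8398e+5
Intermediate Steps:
S = -4507/5 (S = -7/5 + (-150*(-96 + 126))/5 = -7/5 + (-150*30)/5 = -7/5 + (⅕)*(-4500) = -7/5 - 900 = -4507/5 ≈ -901.40)
(S + 58021) + 126863 = (-4507/5 + 58021) + 126863 = 285598/5 + 126863 = 919913/5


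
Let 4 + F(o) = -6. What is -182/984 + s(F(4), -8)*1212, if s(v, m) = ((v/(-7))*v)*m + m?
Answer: 443649539/3444 ≈ 1.2882e+5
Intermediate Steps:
F(o) = -10 (F(o) = -4 - 6 = -10)
s(v, m) = m - m*v²/7 (s(v, m) = ((v*(-⅐))*v)*m + m = ((-v/7)*v)*m + m = (-v²/7)*m + m = -m*v²/7 + m = m - m*v²/7)
-182/984 + s(F(4), -8)*1212 = -182/984 + ((⅐)*(-8)*(7 - 1*(-10)²))*1212 = -182*1/984 + ((⅐)*(-8)*(7 - 1*100))*1212 = -91/492 + ((⅐)*(-8)*(7 - 100))*1212 = -91/492 + ((⅐)*(-8)*(-93))*1212 = -91/492 + (744/7)*1212 = -91/492 + 901728/7 = 443649539/3444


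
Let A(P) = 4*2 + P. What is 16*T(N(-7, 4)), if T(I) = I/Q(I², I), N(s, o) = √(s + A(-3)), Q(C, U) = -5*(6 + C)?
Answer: -4*I*√2/5 ≈ -1.1314*I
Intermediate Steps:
Q(C, U) = -30 - 5*C
A(P) = 8 + P
N(s, o) = √(5 + s) (N(s, o) = √(s + (8 - 3)) = √(s + 5) = √(5 + s))
T(I) = I/(-30 - 5*I²)
16*T(N(-7, 4)) = 16*(-√(5 - 7)/(30 + 5*(√(5 - 7))²)) = 16*(-√(-2)/(30 + 5*(√(-2))²)) = 16*(-I*√2/(30 + 5*(I*√2)²)) = 16*(-I*√2/(30 + 5*(-2))) = 16*(-I*√2/(30 - 10)) = 16*(-1*I*√2/20) = 16*(-1*I*√2*1/20) = 16*(-I*√2/20) = -4*I*√2/5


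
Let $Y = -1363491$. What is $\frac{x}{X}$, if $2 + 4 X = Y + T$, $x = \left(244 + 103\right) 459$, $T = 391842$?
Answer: $- \frac{637092}{971651} \approx -0.65568$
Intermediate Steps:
$x = 159273$ ($x = 347 \cdot 459 = 159273$)
$X = - \frac{971651}{4}$ ($X = - \frac{1}{2} + \frac{-1363491 + 391842}{4} = - \frac{1}{2} + \frac{1}{4} \left(-971649\right) = - \frac{1}{2} - \frac{971649}{4} = - \frac{971651}{4} \approx -2.4291 \cdot 10^{5}$)
$\frac{x}{X} = \frac{159273}{- \frac{971651}{4}} = 159273 \left(- \frac{4}{971651}\right) = - \frac{637092}{971651}$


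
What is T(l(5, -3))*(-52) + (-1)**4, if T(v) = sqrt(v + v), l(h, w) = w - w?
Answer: 1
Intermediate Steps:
l(h, w) = 0
T(v) = sqrt(2)*sqrt(v) (T(v) = sqrt(2*v) = sqrt(2)*sqrt(v))
T(l(5, -3))*(-52) + (-1)**4 = (sqrt(2)*sqrt(0))*(-52) + (-1)**4 = (sqrt(2)*0)*(-52) + 1 = 0*(-52) + 1 = 0 + 1 = 1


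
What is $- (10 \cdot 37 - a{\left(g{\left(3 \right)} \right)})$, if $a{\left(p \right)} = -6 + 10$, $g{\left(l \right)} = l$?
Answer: $-366$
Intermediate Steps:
$a{\left(p \right)} = 4$
$- (10 \cdot 37 - a{\left(g{\left(3 \right)} \right)}) = - (10 \cdot 37 - 4) = - (370 - 4) = \left(-1\right) 366 = -366$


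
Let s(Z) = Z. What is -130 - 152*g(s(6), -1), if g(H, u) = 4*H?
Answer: -3778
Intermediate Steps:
-130 - 152*g(s(6), -1) = -130 - 608*6 = -130 - 152*24 = -130 - 3648 = -3778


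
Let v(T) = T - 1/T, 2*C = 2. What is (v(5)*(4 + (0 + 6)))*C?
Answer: 48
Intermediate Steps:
C = 1 (C = (½)*2 = 1)
(v(5)*(4 + (0 + 6)))*C = ((5 - 1/5)*(4 + (0 + 6)))*1 = ((5 - 1*⅕)*(4 + 6))*1 = ((5 - ⅕)*10)*1 = ((24/5)*10)*1 = 48*1 = 48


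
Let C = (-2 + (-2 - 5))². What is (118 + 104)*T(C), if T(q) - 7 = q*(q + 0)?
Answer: 1458096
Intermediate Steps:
C = 81 (C = (-2 - 7)² = (-9)² = 81)
T(q) = 7 + q² (T(q) = 7 + q*(q + 0) = 7 + q*q = 7 + q²)
(118 + 104)*T(C) = (118 + 104)*(7 + 81²) = 222*(7 + 6561) = 222*6568 = 1458096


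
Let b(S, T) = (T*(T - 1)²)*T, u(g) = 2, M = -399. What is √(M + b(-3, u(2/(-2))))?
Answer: I*√395 ≈ 19.875*I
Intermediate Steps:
b(S, T) = T²*(-1 + T)² (b(S, T) = (T*(-1 + T)²)*T = T²*(-1 + T)²)
√(M + b(-3, u(2/(-2)))) = √(-399 + 2²*(-1 + 2)²) = √(-399 + 4*1²) = √(-399 + 4*1) = √(-399 + 4) = √(-395) = I*√395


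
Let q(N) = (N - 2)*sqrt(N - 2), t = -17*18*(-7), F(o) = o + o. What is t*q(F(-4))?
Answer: -21420*I*sqrt(10) ≈ -67736.0*I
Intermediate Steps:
F(o) = 2*o
t = 2142 (t = -306*(-7) = 2142)
q(N) = (-2 + N)**(3/2) (q(N) = (-2 + N)*sqrt(-2 + N) = (-2 + N)**(3/2))
t*q(F(-4)) = 2142*(-2 + 2*(-4))**(3/2) = 2142*(-2 - 8)**(3/2) = 2142*(-10)**(3/2) = 2142*(-10*I*sqrt(10)) = -21420*I*sqrt(10)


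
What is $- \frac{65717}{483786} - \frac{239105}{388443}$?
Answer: $- \frac{47067653387}{62641095066} \approx -0.75139$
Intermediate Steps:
$- \frac{65717}{483786} - \frac{239105}{388443} = - \frac{47067653387}{62641095066}$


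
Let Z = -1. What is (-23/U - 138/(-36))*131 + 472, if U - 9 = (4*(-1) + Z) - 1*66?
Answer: 95117/93 ≈ 1022.8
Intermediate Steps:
U = -62 (U = 9 + ((4*(-1) - 1) - 1*66) = 9 + ((-4 - 1) - 66) = 9 + (-5 - 66) = 9 - 71 = -62)
(-23/U - 138/(-36))*131 + 472 = (-23/(-62) - 138/(-36))*131 + 472 = (-23*(-1/62) - 138*(-1/36))*131 + 472 = (23/62 + 23/6)*131 + 472 = (391/93)*131 + 472 = 51221/93 + 472 = 95117/93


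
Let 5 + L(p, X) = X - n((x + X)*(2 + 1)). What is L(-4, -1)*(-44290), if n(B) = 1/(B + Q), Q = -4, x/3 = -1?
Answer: 2103775/8 ≈ 2.6297e+5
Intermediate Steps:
x = -3 (x = 3*(-1) = -3)
n(B) = 1/(-4 + B) (n(B) = 1/(B - 4) = 1/(-4 + B))
L(p, X) = -5 + X - 1/(-13 + 3*X) (L(p, X) = -5 + (X - 1/(-4 + (-3 + X)*(2 + 1))) = -5 + (X - 1/(-4 + (-3 + X)*3)) = -5 + (X - 1/(-4 + (-9 + 3*X))) = -5 + (X - 1/(-13 + 3*X)) = -5 + X - 1/(-13 + 3*X))
L(-4, -1)*(-44290) = ((-1 + (-13 + 3*(-1))*(-5 - 1))/(-13 + 3*(-1)))*(-44290) = ((-1 + (-13 - 3)*(-6))/(-13 - 3))*(-44290) = ((-1 - 16*(-6))/(-16))*(-44290) = -(-1 + 96)/16*(-44290) = -1/16*95*(-44290) = -95/16*(-44290) = 2103775/8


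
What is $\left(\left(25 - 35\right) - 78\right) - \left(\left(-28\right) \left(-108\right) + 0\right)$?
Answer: $-3112$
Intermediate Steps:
$\left(\left(25 - 35\right) - 78\right) - \left(\left(-28\right) \left(-108\right) + 0\right) = \left(-10 - 78\right) - \left(3024 + 0\right) = -88 - 3024 = -3112$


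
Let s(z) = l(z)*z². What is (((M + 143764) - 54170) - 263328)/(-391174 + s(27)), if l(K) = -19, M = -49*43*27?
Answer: 230623/405025 ≈ 0.56940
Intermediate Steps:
M = -56889 (M = -2107*27 = -56889)
s(z) = -19*z²
(((M + 143764) - 54170) - 263328)/(-391174 + s(27)) = (((-56889 + 143764) - 54170) - 263328)/(-391174 - 19*27²) = ((86875 - 54170) - 263328)/(-391174 - 19*729) = (32705 - 263328)/(-391174 - 13851) = -230623/(-405025) = -230623*(-1/405025) = 230623/405025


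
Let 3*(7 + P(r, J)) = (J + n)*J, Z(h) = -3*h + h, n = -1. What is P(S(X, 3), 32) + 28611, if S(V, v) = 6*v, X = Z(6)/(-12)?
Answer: 86804/3 ≈ 28935.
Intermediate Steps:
Z(h) = -2*h
X = 1 (X = -2*6/(-12) = -12*(-1/12) = 1)
P(r, J) = -7 + J*(-1 + J)/3 (P(r, J) = -7 + ((J - 1)*J)/3 = -7 + ((-1 + J)*J)/3 = -7 + (J*(-1 + J))/3 = -7 + J*(-1 + J)/3)
P(S(X, 3), 32) + 28611 = (-7 - ⅓*32 + (⅓)*32²) + 28611 = (-7 - 32/3 + (⅓)*1024) + 28611 = (-7 - 32/3 + 1024/3) + 28611 = 971/3 + 28611 = 86804/3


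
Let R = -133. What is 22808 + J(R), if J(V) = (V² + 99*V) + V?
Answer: 27197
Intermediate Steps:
J(V) = V² + 100*V
22808 + J(R) = 22808 - 133*(100 - 133) = 22808 - 133*(-33) = 22808 + 4389 = 27197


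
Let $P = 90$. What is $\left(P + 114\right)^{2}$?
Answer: $41616$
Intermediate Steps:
$\left(P + 114\right)^{2} = \left(90 + 114\right)^{2} = 204^{2} = 41616$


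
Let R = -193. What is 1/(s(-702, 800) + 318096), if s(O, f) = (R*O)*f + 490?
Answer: 1/108707386 ≈ 9.1990e-9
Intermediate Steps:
s(O, f) = 490 - 193*O*f (s(O, f) = (-193*O)*f + 490 = -193*O*f + 490 = 490 - 193*O*f)
1/(s(-702, 800) + 318096) = 1/((490 - 193*(-702)*800) + 318096) = 1/((490 + 108388800) + 318096) = 1/(108389290 + 318096) = 1/108707386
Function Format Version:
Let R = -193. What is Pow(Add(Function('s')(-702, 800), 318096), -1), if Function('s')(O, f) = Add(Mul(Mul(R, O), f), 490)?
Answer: Rational(1, 108707386) ≈ 9.1990e-9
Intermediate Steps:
Function('s')(O, f) = Add(490, Mul(-193, O, f)) (Function('s')(O, f) = Add(Mul(Mul(-193, O), f), 490) = Add(Mul(-193, O, f), 490) = Add(490, Mul(-193, O, f)))
Pow(Add(Function('s')(-702, 800), 318096), -1) = Pow(Add(Add(490, Mul(-193, -702, 800)), 318096), -1) = Pow(Add(Add(490, 108388800), 318096), -1) = Pow(Add(108389290, 318096), -1) = Pow(108707386, -1) = Rational(1, 108707386)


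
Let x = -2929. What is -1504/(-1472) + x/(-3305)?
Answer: 290069/152030 ≈ 1.9080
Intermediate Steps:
-1504/(-1472) + x/(-3305) = -1504/(-1472) - 2929/(-3305) = -1504*(-1/1472) - 2929*(-1/3305) = 47/46 + 2929/3305 = 290069/152030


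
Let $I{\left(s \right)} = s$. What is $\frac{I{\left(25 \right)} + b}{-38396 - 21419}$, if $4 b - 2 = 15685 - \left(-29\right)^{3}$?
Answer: $- \frac{10044}{59815} \approx -0.16792$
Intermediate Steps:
$b = 10019$ ($b = \frac{1}{2} + \frac{15685 - \left(-29\right)^{3}}{4} = \frac{1}{2} + \frac{15685 - -24389}{4} = \frac{1}{2} + \frac{15685 + 24389}{4} = \frac{1}{2} + \frac{1}{4} \cdot 40074 = \frac{1}{2} + \frac{20037}{2} = 10019$)
$\frac{I{\left(25 \right)} + b}{-38396 - 21419} = \frac{25 + 10019}{-38396 - 21419} = \frac{10044}{-59815} = 10044 \left(- \frac{1}{59815}\right) = - \frac{10044}{59815}$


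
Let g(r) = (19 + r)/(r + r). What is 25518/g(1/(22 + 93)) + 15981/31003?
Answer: 115514541/4840897 ≈ 23.862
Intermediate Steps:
g(r) = (19 + r)/(2*r) (g(r) = (19 + r)/((2*r)) = (19 + r)*(1/(2*r)) = (19 + r)/(2*r))
25518/g(1/(22 + 93)) + 15981/31003 = 25518/(((19 + 1/(22 + 93))/(2*(1/(22 + 93))))) + 15981/31003 = 25518/(((19 + 1/115)/(2*(1/115)))) + 15981*(1/31003) = 25518/(((19 + 1/115)/(2*(1/115)))) + 2283/4429 = 25518/(((½)*115*(2186/115))) + 2283/4429 = 25518/1093 + 2283/4429 = 115514541/4840897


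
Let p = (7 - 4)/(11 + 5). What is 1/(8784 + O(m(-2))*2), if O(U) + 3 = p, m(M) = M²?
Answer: 8/70227 ≈ 0.00011392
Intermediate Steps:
p = 3/16 ≈ 0.18750
O(U) = -45/16 (O(U) = -3 + 3/16 = -45/16)
1/(8784 + O(m(-2))*2) = 1/(8784 - 45/16*2) = 1/(8784 - 45/8) = 1/(70227/8) = 8/70227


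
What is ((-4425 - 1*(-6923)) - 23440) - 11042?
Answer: -31984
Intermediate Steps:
((-4425 - 1*(-6923)) - 23440) - 11042 = ((-4425 + 6923) - 23440) - 11042 = (2498 - 23440) - 11042 = -20942 - 11042 = -31984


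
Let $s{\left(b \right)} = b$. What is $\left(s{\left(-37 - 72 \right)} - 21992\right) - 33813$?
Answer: $-55914$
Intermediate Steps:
$\left(s{\left(-37 - 72 \right)} - 21992\right) - 33813 = \left(\left(-37 - 72\right) - 21992\right) - 33813 = \left(-109 - 21992\right) - 33813 = -22101 - 33813 = -55914$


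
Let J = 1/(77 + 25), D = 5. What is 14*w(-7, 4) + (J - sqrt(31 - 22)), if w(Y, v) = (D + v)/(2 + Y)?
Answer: -14377/510 ≈ -28.190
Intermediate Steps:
J = 1/102 ≈ 0.0098039
w(Y, v) = (5 + v)/(2 + Y)
14*w(-7, 4) + (J - sqrt(31 - 22)) = 14*((5 + 4)/(2 - 7)) + (1/102 - sqrt(31 - 22)) = 14*(9/(-5)) + (1/102 - sqrt(9)) = 14*(-1/5*9) + (1/102 - 1*3) = 14*(-9/5) + (1/102 - 3) = -126/5 - 305/102 = -14377/510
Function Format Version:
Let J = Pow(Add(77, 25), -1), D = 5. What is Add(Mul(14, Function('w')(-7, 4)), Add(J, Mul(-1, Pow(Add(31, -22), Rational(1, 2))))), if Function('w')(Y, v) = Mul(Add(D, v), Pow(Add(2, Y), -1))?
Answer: Rational(-14377, 510) ≈ -28.190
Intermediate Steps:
J = Rational(1, 102) (J = Pow(102, -1) = Rational(1, 102) ≈ 0.0098039)
Function('w')(Y, v) = Mul(Pow(Add(2, Y), -1), Add(5, v)) (Function('w')(Y, v) = Mul(Add(5, v), Pow(Add(2, Y), -1)) = Mul(Pow(Add(2, Y), -1), Add(5, v)))
Add(Mul(14, Function('w')(-7, 4)), Add(J, Mul(-1, Pow(Add(31, -22), Rational(1, 2))))) = Add(Mul(14, Mul(Pow(Add(2, -7), -1), Add(5, 4))), Add(Rational(1, 102), Mul(-1, Pow(Add(31, -22), Rational(1, 2))))) = Add(Mul(14, Mul(Pow(-5, -1), 9)), Add(Rational(1, 102), Mul(-1, Pow(9, Rational(1, 2))))) = Add(Mul(14, Mul(Rational(-1, 5), 9)), Add(Rational(1, 102), Mul(-1, 3))) = Add(Mul(14, Rational(-9, 5)), Add(Rational(1, 102), -3)) = Add(Rational(-126, 5), Rational(-305, 102)) = Rational(-14377, 510)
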